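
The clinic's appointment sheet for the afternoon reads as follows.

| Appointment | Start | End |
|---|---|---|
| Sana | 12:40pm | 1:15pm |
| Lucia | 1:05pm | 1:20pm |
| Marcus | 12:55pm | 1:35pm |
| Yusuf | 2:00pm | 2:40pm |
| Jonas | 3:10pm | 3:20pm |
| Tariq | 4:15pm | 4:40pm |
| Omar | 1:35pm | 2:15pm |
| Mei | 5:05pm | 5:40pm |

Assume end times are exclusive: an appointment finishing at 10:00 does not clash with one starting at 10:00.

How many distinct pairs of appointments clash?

Sorted by start: Sana, Marcus, Lucia, Omar, Yusuf, Jonas, Tariq, Mei.
Marcus starts before Sana ends → Sana and Marcus overlap.
Lucia starts before Sana ends → Sana and Lucia overlap.
Omar starts after Sana ends, so Sana has no further overlaps.
Lucia starts before Marcus ends → Marcus and Lucia overlap.
Omar starts exactly when Marcus ends (back-to-back, no overlap), so Marcus has no further overlaps.
Omar starts after Lucia ends, so Lucia has no further overlaps.
Yusuf starts before Omar ends → Omar and Yusuf overlap.
Jonas starts after Omar ends, so Omar has no further overlaps.
Jonas starts after Yusuf ends, so Yusuf has no further overlaps.
Tariq starts after Jonas ends, so Jonas has no further overlaps.
Mei starts after Tariq ends.
Overlapping pairs: Lucia & Marcus, Lucia & Sana, Marcus & Sana, Omar & Yusuf — 4 in total.

4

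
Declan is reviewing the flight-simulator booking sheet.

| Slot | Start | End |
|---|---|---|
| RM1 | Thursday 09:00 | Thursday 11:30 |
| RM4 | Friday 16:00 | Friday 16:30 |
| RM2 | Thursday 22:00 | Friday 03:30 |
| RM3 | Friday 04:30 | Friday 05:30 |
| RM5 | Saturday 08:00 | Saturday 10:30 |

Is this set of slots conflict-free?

Sorted by start: RM1, RM2, RM3, RM4, RM5.
RM2 starts after RM1 ends, so RM1 has no further overlaps.
RM3 starts after RM2 ends, so RM2 has no further overlaps.
RM4 starts after RM3 ends, so RM3 has no further overlaps.
RM5 starts after RM4 ends.
Every pair is clear; the schedule has no overlaps.

Yes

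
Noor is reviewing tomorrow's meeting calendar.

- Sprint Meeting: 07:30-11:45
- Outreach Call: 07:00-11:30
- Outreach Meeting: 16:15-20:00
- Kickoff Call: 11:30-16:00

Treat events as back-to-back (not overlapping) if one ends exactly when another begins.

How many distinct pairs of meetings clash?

2

Sorted by start: Outreach Call, Sprint Meeting, Kickoff Call, Outreach Meeting.
Sprint Meeting starts before Outreach Call ends → Outreach Call and Sprint Meeting overlap.
Kickoff Call starts exactly when Outreach Call ends (back-to-back, no overlap) — done with Outreach Call.
Kickoff Call starts before Sprint Meeting ends → Sprint Meeting and Kickoff Call overlap.
Outreach Meeting starts after Sprint Meeting ends.
Outreach Meeting starts after Kickoff Call ends.
Overlapping pairs: Kickoff Call & Sprint Meeting, Outreach Call & Sprint Meeting — 2 in total.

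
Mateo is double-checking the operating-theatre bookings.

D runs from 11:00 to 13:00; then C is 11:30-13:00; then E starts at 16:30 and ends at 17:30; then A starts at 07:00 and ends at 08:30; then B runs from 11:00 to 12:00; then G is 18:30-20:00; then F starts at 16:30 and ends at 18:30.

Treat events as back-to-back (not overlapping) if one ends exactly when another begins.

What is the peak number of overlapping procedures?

3

Sort all start/end points and keep a running count:
07:00 start A → 1
08:30 end A → 0
11:00 start B → 1
11:00 start D → 2
11:30 start C → 3
12:00 end B → 2
13:00 end C → 1
13:00 end D → 0
16:30 start E → 1
16:30 start F → 2
17:30 end E → 1
18:30 end F → 0
18:30 start G → 1
20:00 end G → 0
Peak is 3, at 11:30 (B, C, D).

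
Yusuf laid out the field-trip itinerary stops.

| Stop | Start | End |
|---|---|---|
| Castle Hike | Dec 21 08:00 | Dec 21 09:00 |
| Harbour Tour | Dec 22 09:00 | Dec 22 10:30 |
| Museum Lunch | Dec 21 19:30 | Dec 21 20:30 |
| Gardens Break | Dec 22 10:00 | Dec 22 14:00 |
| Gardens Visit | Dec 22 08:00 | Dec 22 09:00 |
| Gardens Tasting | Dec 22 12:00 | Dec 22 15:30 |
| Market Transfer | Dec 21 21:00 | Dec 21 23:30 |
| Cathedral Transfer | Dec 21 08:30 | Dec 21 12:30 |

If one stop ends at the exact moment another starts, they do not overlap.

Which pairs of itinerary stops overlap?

Castle Hike & Cathedral Transfer, Gardens Break & Gardens Tasting, Gardens Break & Harbour Tour

Sorted by start: Castle Hike, Cathedral Transfer, Museum Lunch, Market Transfer, Gardens Visit, Harbour Tour, Gardens Break, Gardens Tasting.
Cathedral Transfer starts before Castle Hike ends → Castle Hike and Cathedral Transfer overlap.
Museum Lunch starts after Castle Hike ends, so Castle Hike has no further overlaps.
Museum Lunch starts after Cathedral Transfer ends, so Cathedral Transfer has no further overlaps.
Market Transfer starts after Museum Lunch ends, so Museum Lunch has no further overlaps.
Gardens Visit starts after Market Transfer ends, so Market Transfer has no further overlaps.
Harbour Tour starts exactly when Gardens Visit ends (back-to-back, no overlap), so Gardens Visit has no further overlaps.
Gardens Break starts before Harbour Tour ends → Harbour Tour and Gardens Break overlap.
Gardens Tasting starts after Harbour Tour ends.
Gardens Tasting starts before Gardens Break ends → Gardens Break and Gardens Tasting overlap.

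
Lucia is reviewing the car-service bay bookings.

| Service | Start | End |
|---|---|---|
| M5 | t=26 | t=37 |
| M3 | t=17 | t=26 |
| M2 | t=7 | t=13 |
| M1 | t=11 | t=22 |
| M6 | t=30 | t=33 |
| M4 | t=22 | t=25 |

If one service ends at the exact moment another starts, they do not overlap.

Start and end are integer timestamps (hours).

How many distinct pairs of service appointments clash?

4

Check each pair: they overlap iff neither finishes before the other starts.
Sorted by start: M2, M1, M3, M4, M5, M6.
M1 starts before M2 ends → M2 and M1 overlap.
M3 starts after M2 ends; M2 is clear from here.
M3 starts before M1 ends → M1 and M3 overlap.
M4 starts exactly when M1 ends (back-to-back, no overlap); M1 is clear from here.
M4 starts before M3 ends → M3 and M4 overlap.
M5 starts exactly when M3 ends (back-to-back, no overlap); M3 is clear from here.
M5 starts after M4 ends; M4 is clear from here.
M6 starts before M5 ends → M5 and M6 overlap.
Overlapping pairs: M1 & M2, M1 & M3, M3 & M4, M5 & M6 — 4 in total.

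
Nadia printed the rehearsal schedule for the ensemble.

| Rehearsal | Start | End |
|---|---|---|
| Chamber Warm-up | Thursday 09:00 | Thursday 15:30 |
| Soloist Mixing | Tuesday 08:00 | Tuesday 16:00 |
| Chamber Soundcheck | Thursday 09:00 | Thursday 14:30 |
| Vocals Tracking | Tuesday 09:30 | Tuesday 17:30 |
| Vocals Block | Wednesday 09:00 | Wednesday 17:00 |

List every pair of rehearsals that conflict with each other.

Check each pair: they overlap iff neither finishes before the other starts.
Sorted by start: Soloist Mixing, Vocals Tracking, Vocals Block, Chamber Soundcheck, Chamber Warm-up.
Vocals Tracking starts before Soloist Mixing ends → Soloist Mixing and Vocals Tracking overlap.
Vocals Block starts after Soloist Mixing ends; Soloist Mixing is clear from here.
Vocals Block starts after Vocals Tracking ends; Vocals Tracking is clear from here.
Chamber Soundcheck starts after Vocals Block ends; Vocals Block is clear from here.
Chamber Warm-up starts before Chamber Soundcheck ends → Chamber Soundcheck and Chamber Warm-up overlap.

Chamber Soundcheck & Chamber Warm-up, Soloist Mixing & Vocals Tracking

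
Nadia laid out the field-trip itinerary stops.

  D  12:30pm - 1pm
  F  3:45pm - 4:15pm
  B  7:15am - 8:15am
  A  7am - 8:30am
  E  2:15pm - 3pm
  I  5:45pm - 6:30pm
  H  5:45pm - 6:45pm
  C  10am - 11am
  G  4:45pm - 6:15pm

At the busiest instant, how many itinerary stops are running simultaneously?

Sort all start/end points and keep a running count:
7am start A → 1
7:15am start B → 2
8:15am end B → 1
8:30am end A → 0
10am start C → 1
11am end C → 0
12:30pm start D → 1
1pm end D → 0
2:15pm start E → 1
3pm end E → 0
3:45pm start F → 1
4:15pm end F → 0
4:45pm start G → 1
5:45pm start H → 2
5:45pm start I → 3
6:15pm end G → 2
6:30pm end I → 1
6:45pm end H → 0
Peak is 3, at 5:45pm (G, H, I).

3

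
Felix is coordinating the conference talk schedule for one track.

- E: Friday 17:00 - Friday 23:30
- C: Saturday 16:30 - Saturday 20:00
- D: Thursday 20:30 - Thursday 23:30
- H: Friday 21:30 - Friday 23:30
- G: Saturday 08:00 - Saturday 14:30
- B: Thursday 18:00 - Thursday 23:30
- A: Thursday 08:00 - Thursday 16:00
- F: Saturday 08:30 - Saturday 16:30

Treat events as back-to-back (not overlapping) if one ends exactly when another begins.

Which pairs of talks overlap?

B & D, E & H, F & G

Sorted by start: A, B, D, E, H, G, F, C.
B starts after A ends; A is clear from here.
D starts before B ends → B and D overlap.
E starts after B ends; B is clear from here.
E starts after D ends; D is clear from here.
H starts before E ends → E and H overlap.
G starts after E ends; E is clear from here.
G starts after H ends; H is clear from here.
F starts before G ends → G and F overlap.
C starts after G ends.
C starts exactly when F ends (back-to-back, no overlap).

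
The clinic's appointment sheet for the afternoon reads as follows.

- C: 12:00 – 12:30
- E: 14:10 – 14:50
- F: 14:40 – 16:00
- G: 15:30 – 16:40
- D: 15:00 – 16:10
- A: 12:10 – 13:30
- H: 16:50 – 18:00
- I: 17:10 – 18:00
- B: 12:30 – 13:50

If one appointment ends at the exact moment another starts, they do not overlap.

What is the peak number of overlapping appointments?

Sort all start/end points and keep a running count:
12:00 start C → 1
12:10 start A → 2
12:30 end C → 1
12:30 start B → 2
13:30 end A → 1
13:50 end B → 0
14:10 start E → 1
14:40 start F → 2
14:50 end E → 1
15:00 start D → 2
15:30 start G → 3
16:00 end F → 2
16:10 end D → 1
16:40 end G → 0
16:50 start H → 1
17:10 start I → 2
18:00 end H → 1
18:00 end I → 0
Peak is 3, at 15:30 (D, F, G).

3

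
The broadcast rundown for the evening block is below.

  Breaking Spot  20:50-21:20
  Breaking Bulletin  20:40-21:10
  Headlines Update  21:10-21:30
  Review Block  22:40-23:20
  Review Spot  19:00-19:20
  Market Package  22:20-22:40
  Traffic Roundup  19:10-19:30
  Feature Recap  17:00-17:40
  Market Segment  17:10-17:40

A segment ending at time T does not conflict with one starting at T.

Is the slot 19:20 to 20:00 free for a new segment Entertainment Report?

Feature Recap: ends 17:40 at or before Entertainment Report starts 19:20 → clear.
Market Segment: ends 17:40 at or before Entertainment Report starts 19:20 → clear.
Review Spot: ends 19:20 at or before Entertainment Report starts 19:20 → clear.
Traffic Roundup: starts 19:10 before Entertainment Report ends 20:00, and ends 19:30 after Entertainment Report starts 19:20 → overlap.
Breaking Bulletin: starts 20:40 at or after Entertainment Report ends 20:00 → clear.
Breaking Spot: starts 20:50 at or after Entertainment Report ends 20:00 → clear.
Headlines Update: starts 21:10 at or after Entertainment Report ends 20:00 → clear.
Market Package: starts 22:20 at or after Entertainment Report ends 20:00 → clear.
Review Block: starts 22:40 at or after Entertainment Report ends 20:00 → clear.
Entertainment Report overlaps Traffic Roundup.

No — it overlaps Traffic Roundup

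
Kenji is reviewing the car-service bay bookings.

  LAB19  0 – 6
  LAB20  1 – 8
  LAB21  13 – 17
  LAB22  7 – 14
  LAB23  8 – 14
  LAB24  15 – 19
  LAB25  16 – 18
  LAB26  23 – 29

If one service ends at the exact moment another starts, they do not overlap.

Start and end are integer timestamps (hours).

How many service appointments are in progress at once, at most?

Sort all start/end points and keep a running count:
0 start LAB19 → 1
1 start LAB20 → 2
6 end LAB19 → 1
7 start LAB22 → 2
8 end LAB20 → 1
8 start LAB23 → 2
13 start LAB21 → 3
14 end LAB22 → 2
14 end LAB23 → 1
15 start LAB24 → 2
16 start LAB25 → 3
17 end LAB21 → 2
18 end LAB25 → 1
19 end LAB24 → 0
23 start LAB26 → 1
29 end LAB26 → 0
Peak is 3, at 13 (LAB21, LAB22, LAB23).

3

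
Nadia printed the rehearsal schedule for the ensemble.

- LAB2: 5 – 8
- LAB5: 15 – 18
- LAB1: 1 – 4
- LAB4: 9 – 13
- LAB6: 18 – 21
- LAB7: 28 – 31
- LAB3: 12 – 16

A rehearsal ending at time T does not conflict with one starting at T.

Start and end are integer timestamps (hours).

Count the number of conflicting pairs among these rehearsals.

2

Sorted by start: LAB1, LAB2, LAB4, LAB3, LAB5, LAB6, LAB7.
LAB2 starts after LAB1 ends; LAB1 is clear from here.
LAB4 starts after LAB2 ends; LAB2 is clear from here.
LAB3 starts before LAB4 ends → LAB4 and LAB3 overlap.
LAB5 starts after LAB4 ends; LAB4 is clear from here.
LAB5 starts before LAB3 ends → LAB3 and LAB5 overlap.
LAB6 starts after LAB3 ends; LAB3 is clear from here.
LAB6 starts exactly when LAB5 ends (back-to-back, no overlap); LAB5 is clear from here.
LAB7 starts after LAB6 ends.
Overlapping pairs: LAB3 & LAB4, LAB3 & LAB5 — 2 in total.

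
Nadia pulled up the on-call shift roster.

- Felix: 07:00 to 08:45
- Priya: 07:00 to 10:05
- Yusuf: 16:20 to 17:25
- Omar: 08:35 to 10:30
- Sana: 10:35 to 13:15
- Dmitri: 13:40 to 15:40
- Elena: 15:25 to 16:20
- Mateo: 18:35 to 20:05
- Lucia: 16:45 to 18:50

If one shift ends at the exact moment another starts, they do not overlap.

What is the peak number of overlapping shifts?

3

Sort all start/end points and keep a running count:
07:00 start Felix → 1
07:00 start Priya → 2
08:35 start Omar → 3
08:45 end Felix → 2
10:05 end Priya → 1
10:30 end Omar → 0
10:35 start Sana → 1
13:15 end Sana → 0
13:40 start Dmitri → 1
15:25 start Elena → 2
15:40 end Dmitri → 1
16:20 end Elena → 0
16:20 start Yusuf → 1
16:45 start Lucia → 2
17:25 end Yusuf → 1
18:35 start Mateo → 2
18:50 end Lucia → 1
20:05 end Mateo → 0
Peak is 3, at 08:35 (Felix, Omar, Priya).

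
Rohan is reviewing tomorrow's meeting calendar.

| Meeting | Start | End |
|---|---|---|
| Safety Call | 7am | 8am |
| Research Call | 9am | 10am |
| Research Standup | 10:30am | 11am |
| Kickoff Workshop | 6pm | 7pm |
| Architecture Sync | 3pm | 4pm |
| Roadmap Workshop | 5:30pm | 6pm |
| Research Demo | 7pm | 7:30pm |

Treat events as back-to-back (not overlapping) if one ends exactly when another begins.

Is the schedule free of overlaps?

Yes

Check each pair: they overlap iff neither finishes before the other starts.
Sorted by start: Safety Call, Research Call, Research Standup, Architecture Sync, Roadmap Workshop, Kickoff Workshop, Research Demo.
Research Call starts after Safety Call ends, so Safety Call has no further overlaps.
Research Standup starts after Research Call ends, so Research Call has no further overlaps.
Architecture Sync starts after Research Standup ends, so Research Standup has no further overlaps.
Roadmap Workshop starts after Architecture Sync ends, so Architecture Sync has no further overlaps.
Kickoff Workshop starts exactly when Roadmap Workshop ends (back-to-back, no overlap), so Roadmap Workshop has no further overlaps.
Research Demo starts exactly when Kickoff Workshop ends (back-to-back, no overlap).
Every pair is clear; the schedule has no overlaps.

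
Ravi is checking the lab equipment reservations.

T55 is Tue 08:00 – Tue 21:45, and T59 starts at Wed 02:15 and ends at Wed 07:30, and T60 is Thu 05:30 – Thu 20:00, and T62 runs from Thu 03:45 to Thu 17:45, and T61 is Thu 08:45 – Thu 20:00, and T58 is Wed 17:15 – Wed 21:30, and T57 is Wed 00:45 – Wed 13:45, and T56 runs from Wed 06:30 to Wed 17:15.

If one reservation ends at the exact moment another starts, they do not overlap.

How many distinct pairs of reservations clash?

Sorted by start: T55, T57, T59, T56, T58, T62, T60, T61.
T57 starts after T55 ends, so T55 has no further overlaps.
T59 starts before T57 ends → T57 and T59 overlap.
T56 starts before T57 ends → T57 and T56 overlap.
T58 starts after T57 ends, so T57 has no further overlaps.
T56 starts before T59 ends → T59 and T56 overlap.
T58 starts after T59 ends, so T59 has no further overlaps.
T58 starts exactly when T56 ends (back-to-back, no overlap), so T56 has no further overlaps.
T62 starts after T58 ends, so T58 has no further overlaps.
T60 starts before T62 ends → T62 and T60 overlap.
T61 starts before T62 ends → T62 and T61 overlap.
T61 starts before T60 ends → T60 and T61 overlap.
Overlapping pairs: T56 & T57, T56 & T59, T57 & T59, T60 & T61, T60 & T62, T61 & T62 — 6 in total.

6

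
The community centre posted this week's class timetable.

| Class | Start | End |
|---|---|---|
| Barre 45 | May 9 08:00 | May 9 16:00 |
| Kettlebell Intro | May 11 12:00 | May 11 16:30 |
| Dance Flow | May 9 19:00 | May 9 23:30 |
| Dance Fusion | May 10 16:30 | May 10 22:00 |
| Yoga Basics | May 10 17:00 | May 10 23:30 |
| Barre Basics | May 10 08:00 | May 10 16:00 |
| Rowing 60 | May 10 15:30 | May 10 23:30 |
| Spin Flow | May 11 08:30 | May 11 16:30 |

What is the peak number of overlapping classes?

3

Sort all start/end points and keep a running count:
May 9 08:00 start Barre 45 → 1
May 9 16:00 end Barre 45 → 0
May 9 19:00 start Dance Flow → 1
May 9 23:30 end Dance Flow → 0
May 10 08:00 start Barre Basics → 1
May 10 15:30 start Rowing 60 → 2
May 10 16:00 end Barre Basics → 1
May 10 16:30 start Dance Fusion → 2
May 10 17:00 start Yoga Basics → 3
May 10 22:00 end Dance Fusion → 2
May 10 23:30 end Rowing 60 → 1
May 10 23:30 end Yoga Basics → 0
May 11 08:30 start Spin Flow → 1
May 11 12:00 start Kettlebell Intro → 2
May 11 16:30 end Kettlebell Intro → 1
May 11 16:30 end Spin Flow → 0
Peak is 3, at May 10 17:00 (Dance Fusion, Rowing 60, Yoga Basics).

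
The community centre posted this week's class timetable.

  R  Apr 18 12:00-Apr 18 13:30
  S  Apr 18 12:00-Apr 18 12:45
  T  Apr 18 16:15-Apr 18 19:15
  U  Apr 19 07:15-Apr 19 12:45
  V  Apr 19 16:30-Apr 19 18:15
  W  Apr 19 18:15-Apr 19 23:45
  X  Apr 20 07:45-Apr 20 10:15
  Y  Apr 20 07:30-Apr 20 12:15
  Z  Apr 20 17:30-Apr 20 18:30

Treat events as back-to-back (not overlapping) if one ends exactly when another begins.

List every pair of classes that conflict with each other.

R & S, X & Y

Sorted by start: R, S, T, U, V, W, Y, X, Z.
S starts before R ends → R and S overlap.
T starts after R ends, so R has no further overlaps.
T starts after S ends, so S has no further overlaps.
U starts after T ends, so T has no further overlaps.
V starts after U ends, so U has no further overlaps.
W starts exactly when V ends (back-to-back, no overlap), so V has no further overlaps.
Y starts after W ends, so W has no further overlaps.
X starts before Y ends → Y and X overlap.
Z starts after Y ends.
Z starts after X ends.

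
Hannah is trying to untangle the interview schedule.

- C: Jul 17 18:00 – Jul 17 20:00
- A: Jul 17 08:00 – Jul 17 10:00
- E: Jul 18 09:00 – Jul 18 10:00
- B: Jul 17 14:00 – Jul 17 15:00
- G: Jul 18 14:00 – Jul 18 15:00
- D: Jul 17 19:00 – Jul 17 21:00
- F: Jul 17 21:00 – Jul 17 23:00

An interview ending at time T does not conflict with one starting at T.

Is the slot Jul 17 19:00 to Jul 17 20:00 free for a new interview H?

No — it overlaps C, D

A: ends Jul 17 10:00 at or before H starts Jul 17 19:00 → clear.
B: ends Jul 17 15:00 at or before H starts Jul 17 19:00 → clear.
C: starts Jul 17 18:00 before H ends Jul 17 20:00, and ends Jul 17 20:00 after H starts Jul 17 19:00 → overlap.
D: starts Jul 17 19:00 before H ends Jul 17 20:00, and ends Jul 17 21:00 after H starts Jul 17 19:00 → overlap.
F: starts Jul 17 21:00 at or after H ends Jul 17 20:00 → clear.
E: starts Jul 18 09:00 at or after H ends Jul 17 20:00 → clear.
G: starts Jul 18 14:00 at or after H ends Jul 17 20:00 → clear.
H overlaps C, D.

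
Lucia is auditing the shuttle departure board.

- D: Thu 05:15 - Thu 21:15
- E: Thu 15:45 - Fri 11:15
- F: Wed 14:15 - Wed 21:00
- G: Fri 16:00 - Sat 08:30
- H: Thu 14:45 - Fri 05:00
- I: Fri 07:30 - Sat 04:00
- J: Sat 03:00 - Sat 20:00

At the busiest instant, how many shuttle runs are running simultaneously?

Sort all start/end points and keep a running count:
Wed 14:15 start F → 1
Wed 21:00 end F → 0
Thu 05:15 start D → 1
Thu 14:45 start H → 2
Thu 15:45 start E → 3
Thu 21:15 end D → 2
Fri 05:00 end H → 1
Fri 07:30 start I → 2
Fri 11:15 end E → 1
Fri 16:00 start G → 2
Sat 03:00 start J → 3
Sat 04:00 end I → 2
Sat 08:30 end G → 1
Sat 20:00 end J → 0
Peak is 3, at Thu 15:45 (D, E, H).

3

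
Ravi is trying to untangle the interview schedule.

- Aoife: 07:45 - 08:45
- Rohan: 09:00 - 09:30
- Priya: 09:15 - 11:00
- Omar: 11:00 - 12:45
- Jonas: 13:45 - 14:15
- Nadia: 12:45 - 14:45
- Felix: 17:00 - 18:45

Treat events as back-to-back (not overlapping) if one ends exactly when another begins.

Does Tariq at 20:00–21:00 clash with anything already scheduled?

Aoife: ends 08:45 at or before Tariq starts 20:00 → clear.
Rohan: ends 09:30 at or before Tariq starts 20:00 → clear.
Priya: ends 11:00 at or before Tariq starts 20:00 → clear.
Omar: ends 12:45 at or before Tariq starts 20:00 → clear.
Nadia: ends 14:45 at or before Tariq starts 20:00 → clear.
Jonas: ends 14:15 at or before Tariq starts 20:00 → clear.
Felix: ends 18:45 at or before Tariq starts 20:00 → clear.

No — it doesn't clash with anything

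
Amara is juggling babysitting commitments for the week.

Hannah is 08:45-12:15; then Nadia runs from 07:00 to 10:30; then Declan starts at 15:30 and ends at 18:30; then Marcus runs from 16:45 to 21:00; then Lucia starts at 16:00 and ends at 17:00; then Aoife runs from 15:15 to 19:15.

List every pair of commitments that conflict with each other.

Sorted by start: Nadia, Hannah, Aoife, Declan, Lucia, Marcus.
Hannah starts before Nadia ends → Nadia and Hannah overlap.
Aoife starts after Nadia ends, so Nadia has no further overlaps.
Aoife starts after Hannah ends, so Hannah has no further overlaps.
Declan starts before Aoife ends → Aoife and Declan overlap.
Lucia starts before Aoife ends → Aoife and Lucia overlap.
Marcus starts before Aoife ends → Aoife and Marcus overlap.
Lucia starts before Declan ends → Declan and Lucia overlap.
Marcus starts before Declan ends → Declan and Marcus overlap.
Marcus starts before Lucia ends → Lucia and Marcus overlap.

Aoife & Declan, Aoife & Lucia, Aoife & Marcus, Declan & Lucia, Declan & Marcus, Hannah & Nadia, Lucia & Marcus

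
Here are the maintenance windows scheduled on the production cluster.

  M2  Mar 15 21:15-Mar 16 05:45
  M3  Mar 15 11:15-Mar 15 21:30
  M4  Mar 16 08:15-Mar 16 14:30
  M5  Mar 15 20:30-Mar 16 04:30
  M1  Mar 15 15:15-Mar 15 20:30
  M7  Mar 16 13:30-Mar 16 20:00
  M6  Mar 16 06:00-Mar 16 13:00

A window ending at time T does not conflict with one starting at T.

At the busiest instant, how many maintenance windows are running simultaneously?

3

Walk through starts and ends in time order (an end at T is processed before a start at T):
Mar 15 11:15 start M3 → 1
Mar 15 15:15 start M1 → 2
Mar 15 20:30 end M1 → 1
Mar 15 20:30 start M5 → 2
Mar 15 21:15 start M2 → 3
Mar 15 21:30 end M3 → 2
Mar 16 04:30 end M5 → 1
Mar 16 05:45 end M2 → 0
Mar 16 06:00 start M6 → 1
Mar 16 08:15 start M4 → 2
Mar 16 13:00 end M6 → 1
Mar 16 13:30 start M7 → 2
Mar 16 14:30 end M4 → 1
Mar 16 20:00 end M7 → 0
Peak is 3, at Mar 15 21:15 (M2, M3, M5).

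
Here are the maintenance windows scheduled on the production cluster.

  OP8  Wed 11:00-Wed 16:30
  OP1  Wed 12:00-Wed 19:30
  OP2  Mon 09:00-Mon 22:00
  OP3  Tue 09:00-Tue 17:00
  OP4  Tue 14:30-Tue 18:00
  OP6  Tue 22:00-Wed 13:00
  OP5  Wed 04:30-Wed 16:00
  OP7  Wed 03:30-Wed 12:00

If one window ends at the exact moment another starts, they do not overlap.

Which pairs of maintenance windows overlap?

OP1 & OP5, OP1 & OP6, OP1 & OP8, OP3 & OP4, OP5 & OP6, OP5 & OP7, OP5 & OP8, OP6 & OP7, OP6 & OP8, OP7 & OP8

Sorted by start: OP2, OP3, OP4, OP6, OP7, OP5, OP8, OP1.
OP3 starts after OP2 ends, so nothing later overlaps OP2 either.
OP4 starts before OP3 ends → OP3 and OP4 overlap.
OP6 starts after OP3 ends, so nothing later overlaps OP3 either.
OP6 starts after OP4 ends, so nothing later overlaps OP4 either.
OP7 starts before OP6 ends → OP6 and OP7 overlap.
OP5 starts before OP6 ends → OP6 and OP5 overlap.
OP8 starts before OP6 ends → OP6 and OP8 overlap.
OP1 starts before OP6 ends → OP6 and OP1 overlap.
OP5 starts before OP7 ends → OP7 and OP5 overlap.
OP8 starts before OP7 ends → OP7 and OP8 overlap.
OP1 starts exactly when OP7 ends (back-to-back, no overlap).
OP8 starts before OP5 ends → OP5 and OP8 overlap.
OP1 starts before OP5 ends → OP5 and OP1 overlap.
OP1 starts before OP8 ends → OP8 and OP1 overlap.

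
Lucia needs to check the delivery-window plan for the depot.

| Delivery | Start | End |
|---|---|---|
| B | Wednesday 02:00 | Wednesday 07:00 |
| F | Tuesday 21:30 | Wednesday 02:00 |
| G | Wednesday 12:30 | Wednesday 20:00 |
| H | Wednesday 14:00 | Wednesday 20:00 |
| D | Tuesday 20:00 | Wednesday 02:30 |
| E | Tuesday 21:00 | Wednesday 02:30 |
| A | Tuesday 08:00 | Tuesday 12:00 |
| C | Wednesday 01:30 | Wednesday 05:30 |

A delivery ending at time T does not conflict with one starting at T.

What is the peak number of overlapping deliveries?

Walk through starts and ends in time order (an end at T is processed before a start at T):
Tuesday 08:00 start A → 1
Tuesday 12:00 end A → 0
Tuesday 20:00 start D → 1
Tuesday 21:00 start E → 2
Tuesday 21:30 start F → 3
Wednesday 01:30 start C → 4
Wednesday 02:00 end F → 3
Wednesday 02:00 start B → 4
Wednesday 02:30 end D → 3
Wednesday 02:30 end E → 2
Wednesday 05:30 end C → 1
Wednesday 07:00 end B → 0
Wednesday 12:30 start G → 1
Wednesday 14:00 start H → 2
Wednesday 20:00 end G → 1
Wednesday 20:00 end H → 0
Peak is 4, at Wednesday 01:30 (C, D, E, F).

4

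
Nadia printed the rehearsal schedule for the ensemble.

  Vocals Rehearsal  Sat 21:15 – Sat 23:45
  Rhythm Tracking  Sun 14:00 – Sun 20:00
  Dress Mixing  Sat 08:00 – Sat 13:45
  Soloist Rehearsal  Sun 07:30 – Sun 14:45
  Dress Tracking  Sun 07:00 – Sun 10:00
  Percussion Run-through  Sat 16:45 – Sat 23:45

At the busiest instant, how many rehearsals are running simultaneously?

Sweep the timeline, counting +1 at each start and −1 at each end (ends before starts at a tie):
Sat 08:00 start Dress Mixing → 1
Sat 13:45 end Dress Mixing → 0
Sat 16:45 start Percussion Run-through → 1
Sat 21:15 start Vocals Rehearsal → 2
Sat 23:45 end Percussion Run-through → 1
Sat 23:45 end Vocals Rehearsal → 0
Sun 07:00 start Dress Tracking → 1
Sun 07:30 start Soloist Rehearsal → 2
Sun 10:00 end Dress Tracking → 1
Sun 14:00 start Rhythm Tracking → 2
Sun 14:45 end Soloist Rehearsal → 1
Sun 20:00 end Rhythm Tracking → 0
Peak is 2, at Sat 21:15 (Percussion Run-through, Vocals Rehearsal).

2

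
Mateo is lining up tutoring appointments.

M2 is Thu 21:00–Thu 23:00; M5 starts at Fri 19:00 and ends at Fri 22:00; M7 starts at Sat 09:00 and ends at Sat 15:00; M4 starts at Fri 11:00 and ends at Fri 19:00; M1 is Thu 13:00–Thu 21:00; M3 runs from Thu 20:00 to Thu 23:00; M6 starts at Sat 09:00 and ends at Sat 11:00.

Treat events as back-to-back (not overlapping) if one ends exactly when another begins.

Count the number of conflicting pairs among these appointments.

Check each pair: they overlap iff neither finishes before the other starts.
Sorted by start: M1, M3, M2, M4, M5, M6, M7.
M3 starts before M1 ends → M1 and M3 overlap.
M2 starts exactly when M1 ends (back-to-back, no overlap), so nothing later overlaps M1 either.
M2 starts before M3 ends → M3 and M2 overlap.
M4 starts after M3 ends, so nothing later overlaps M3 either.
M4 starts after M2 ends, so nothing later overlaps M2 either.
M5 starts exactly when M4 ends (back-to-back, no overlap), so nothing later overlaps M4 either.
M6 starts after M5 ends, so nothing later overlaps M5 either.
M7 starts before M6 ends → M6 and M7 overlap.
Overlapping pairs: M1 & M3, M2 & M3, M6 & M7 — 3 in total.

3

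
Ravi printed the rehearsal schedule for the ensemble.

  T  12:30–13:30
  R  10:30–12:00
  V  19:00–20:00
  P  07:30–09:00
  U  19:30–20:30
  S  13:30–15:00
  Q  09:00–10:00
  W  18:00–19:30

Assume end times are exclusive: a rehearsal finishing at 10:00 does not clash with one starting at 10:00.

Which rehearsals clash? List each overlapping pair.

Sorted by start: P, Q, R, T, S, W, V, U.
Q starts exactly when P ends (back-to-back, no overlap), so P has no further overlaps.
R starts after Q ends, so Q has no further overlaps.
T starts after R ends, so R has no further overlaps.
S starts exactly when T ends (back-to-back, no overlap), so T has no further overlaps.
W starts after S ends, so S has no further overlaps.
V starts before W ends → W and V overlap.
U starts exactly when W ends (back-to-back, no overlap).
U starts before V ends → V and U overlap.

U & V, V & W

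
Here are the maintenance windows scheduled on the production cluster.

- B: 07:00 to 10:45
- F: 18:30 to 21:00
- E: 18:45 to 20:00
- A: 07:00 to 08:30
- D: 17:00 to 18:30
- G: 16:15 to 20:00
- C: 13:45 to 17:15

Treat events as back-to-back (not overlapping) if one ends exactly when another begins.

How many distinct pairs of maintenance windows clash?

Sorted by start: A, B, C, G, D, F, E.
B starts before A ends → A and B overlap.
C starts after A ends — done with A.
C starts after B ends — done with B.
G starts before C ends → C and G overlap.
D starts before C ends → C and D overlap.
F starts after C ends — done with C.
D starts before G ends → G and D overlap.
F starts before G ends → G and F overlap.
E starts before G ends → G and E overlap.
F starts exactly when D ends (back-to-back, no overlap) — done with D.
E starts before F ends → F and E overlap.
Overlapping pairs: A & B, C & D, C & G, D & G, E & F, E & G, F & G — 7 in total.

7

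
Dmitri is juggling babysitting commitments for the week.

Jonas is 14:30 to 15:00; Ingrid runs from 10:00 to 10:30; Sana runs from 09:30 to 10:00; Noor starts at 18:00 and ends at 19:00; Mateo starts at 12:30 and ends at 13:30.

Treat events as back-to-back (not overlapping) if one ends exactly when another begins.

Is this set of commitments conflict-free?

Yes

Sorted by start: Sana, Ingrid, Mateo, Jonas, Noor.
Ingrid starts exactly when Sana ends (back-to-back, no overlap), so nothing later overlaps Sana either.
Mateo starts after Ingrid ends, so nothing later overlaps Ingrid either.
Jonas starts after Mateo ends, so nothing later overlaps Mateo either.
Noor starts after Jonas ends.
Every pair is clear; the schedule has no overlaps.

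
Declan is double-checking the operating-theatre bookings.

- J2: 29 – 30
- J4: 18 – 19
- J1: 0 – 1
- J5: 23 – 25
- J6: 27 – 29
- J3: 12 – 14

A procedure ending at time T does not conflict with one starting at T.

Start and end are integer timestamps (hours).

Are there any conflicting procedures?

No

Two intervals overlap when each starts before the other ends.
Sorted by start: J1, J3, J4, J5, J6, J2.
J3 starts after J1 ends, so nothing later overlaps J1 either.
J4 starts after J3 ends, so nothing later overlaps J3 either.
J5 starts after J4 ends, so nothing later overlaps J4 either.
J6 starts after J5 ends, so nothing later overlaps J5 either.
J2 starts exactly when J6 ends (back-to-back, no overlap).
Every pair is clear; the schedule has no overlaps.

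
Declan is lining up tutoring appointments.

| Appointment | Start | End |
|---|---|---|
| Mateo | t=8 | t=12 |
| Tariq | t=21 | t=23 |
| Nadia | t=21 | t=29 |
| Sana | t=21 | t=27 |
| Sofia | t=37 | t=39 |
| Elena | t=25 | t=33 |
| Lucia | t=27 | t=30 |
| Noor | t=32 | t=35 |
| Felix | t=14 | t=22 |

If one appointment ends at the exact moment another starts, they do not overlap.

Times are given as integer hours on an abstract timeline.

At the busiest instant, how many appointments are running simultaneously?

Sweep the timeline, counting +1 at each start and −1 at each end (ends before starts at a tie):
t=8 start Mateo → 1
t=12 end Mateo → 0
t=14 start Felix → 1
t=21 start Nadia → 2
t=21 start Sana → 3
t=21 start Tariq → 4
t=22 end Felix → 3
t=23 end Tariq → 2
t=25 start Elena → 3
t=27 end Sana → 2
t=27 start Lucia → 3
t=29 end Nadia → 2
t=30 end Lucia → 1
t=32 start Noor → 2
t=33 end Elena → 1
t=35 end Noor → 0
t=37 start Sofia → 1
t=39 end Sofia → 0
Peak is 4, at t=21 (Felix, Nadia, Sana, Tariq).

4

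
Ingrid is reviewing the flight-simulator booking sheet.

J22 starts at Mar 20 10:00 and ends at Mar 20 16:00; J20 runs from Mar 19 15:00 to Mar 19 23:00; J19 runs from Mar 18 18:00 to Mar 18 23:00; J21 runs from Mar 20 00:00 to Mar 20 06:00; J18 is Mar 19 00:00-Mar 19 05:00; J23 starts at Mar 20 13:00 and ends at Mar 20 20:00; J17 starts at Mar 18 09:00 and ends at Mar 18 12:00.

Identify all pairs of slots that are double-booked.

Check each pair: they overlap iff neither finishes before the other starts.
Sorted by start: J17, J19, J18, J20, J21, J22, J23.
J19 starts after J17 ends — done with J17.
J18 starts after J19 ends — done with J19.
J20 starts after J18 ends — done with J18.
J21 starts after J20 ends — done with J20.
J22 starts after J21 ends — done with J21.
J23 starts before J22 ends → J22 and J23 overlap.

J22 & J23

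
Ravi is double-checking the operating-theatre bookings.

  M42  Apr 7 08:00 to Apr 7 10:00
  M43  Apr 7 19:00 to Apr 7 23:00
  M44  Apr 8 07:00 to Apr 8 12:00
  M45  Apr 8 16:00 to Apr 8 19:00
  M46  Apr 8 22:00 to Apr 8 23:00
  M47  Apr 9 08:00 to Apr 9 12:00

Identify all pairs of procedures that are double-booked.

Sorted by start: M42, M43, M44, M45, M46, M47.
M43 starts after M42 ends; M42 is clear from here.
M44 starts after M43 ends; M43 is clear from here.
M45 starts after M44 ends; M44 is clear from here.
M46 starts after M45 ends; M45 is clear from here.
M47 starts after M46 ends.

none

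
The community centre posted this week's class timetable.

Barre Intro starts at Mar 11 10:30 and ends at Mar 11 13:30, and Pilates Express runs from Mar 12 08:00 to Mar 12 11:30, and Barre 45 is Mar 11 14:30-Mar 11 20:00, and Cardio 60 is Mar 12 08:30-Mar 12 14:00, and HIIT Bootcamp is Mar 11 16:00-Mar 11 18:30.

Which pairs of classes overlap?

Sorted by start: Barre Intro, Barre 45, HIIT Bootcamp, Pilates Express, Cardio 60.
Barre 45 starts after Barre Intro ends — done with Barre Intro.
HIIT Bootcamp starts before Barre 45 ends → Barre 45 and HIIT Bootcamp overlap.
Pilates Express starts after Barre 45 ends — done with Barre 45.
Pilates Express starts after HIIT Bootcamp ends — done with HIIT Bootcamp.
Cardio 60 starts before Pilates Express ends → Pilates Express and Cardio 60 overlap.

Barre 45 & HIIT Bootcamp, Cardio 60 & Pilates Express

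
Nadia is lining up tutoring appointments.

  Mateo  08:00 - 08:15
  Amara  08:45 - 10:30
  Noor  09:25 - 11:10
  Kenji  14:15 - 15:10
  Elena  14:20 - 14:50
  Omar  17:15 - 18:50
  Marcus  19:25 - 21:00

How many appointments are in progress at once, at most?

2

Sort all start/end points and keep a running count:
08:00 start Mateo → 1
08:15 end Mateo → 0
08:45 start Amara → 1
09:25 start Noor → 2
10:30 end Amara → 1
11:10 end Noor → 0
14:15 start Kenji → 1
14:20 start Elena → 2
14:50 end Elena → 1
15:10 end Kenji → 0
17:15 start Omar → 1
18:50 end Omar → 0
19:25 start Marcus → 1
21:00 end Marcus → 0
Peak is 2, at 09:25 (Amara, Noor).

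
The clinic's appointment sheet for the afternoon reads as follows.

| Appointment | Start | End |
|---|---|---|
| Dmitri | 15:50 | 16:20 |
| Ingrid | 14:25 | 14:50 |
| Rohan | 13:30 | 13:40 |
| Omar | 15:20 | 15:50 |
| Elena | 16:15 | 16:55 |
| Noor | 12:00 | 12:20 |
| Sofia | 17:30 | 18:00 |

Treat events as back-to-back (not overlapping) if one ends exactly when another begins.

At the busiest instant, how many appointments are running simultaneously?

2

Sweep the timeline, counting +1 at each start and −1 at each end (ends before starts at a tie):
12:00 start Noor → 1
12:20 end Noor → 0
13:30 start Rohan → 1
13:40 end Rohan → 0
14:25 start Ingrid → 1
14:50 end Ingrid → 0
15:20 start Omar → 1
15:50 end Omar → 0
15:50 start Dmitri → 1
16:15 start Elena → 2
16:20 end Dmitri → 1
16:55 end Elena → 0
17:30 start Sofia → 1
18:00 end Sofia → 0
Peak is 2, at 16:15 (Dmitri, Elena).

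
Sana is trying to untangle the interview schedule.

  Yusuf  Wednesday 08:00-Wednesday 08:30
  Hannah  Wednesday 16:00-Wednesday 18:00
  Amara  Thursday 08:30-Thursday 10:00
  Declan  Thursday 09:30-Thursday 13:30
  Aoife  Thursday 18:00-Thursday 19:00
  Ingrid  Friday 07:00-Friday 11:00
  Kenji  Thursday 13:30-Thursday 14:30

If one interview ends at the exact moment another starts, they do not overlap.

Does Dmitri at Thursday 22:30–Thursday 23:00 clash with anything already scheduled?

Yusuf: ends Wednesday 08:30 at or before Dmitri starts Thursday 22:30 → clear.
Hannah: ends Wednesday 18:00 at or before Dmitri starts Thursday 22:30 → clear.
Amara: ends Thursday 10:00 at or before Dmitri starts Thursday 22:30 → clear.
Declan: ends Thursday 13:30 at or before Dmitri starts Thursday 22:30 → clear.
Kenji: ends Thursday 14:30 at or before Dmitri starts Thursday 22:30 → clear.
Aoife: ends Thursday 19:00 at or before Dmitri starts Thursday 22:30 → clear.
Ingrid: starts Friday 07:00 at or after Dmitri ends Thursday 23:00 → clear.

No — it doesn't clash with anything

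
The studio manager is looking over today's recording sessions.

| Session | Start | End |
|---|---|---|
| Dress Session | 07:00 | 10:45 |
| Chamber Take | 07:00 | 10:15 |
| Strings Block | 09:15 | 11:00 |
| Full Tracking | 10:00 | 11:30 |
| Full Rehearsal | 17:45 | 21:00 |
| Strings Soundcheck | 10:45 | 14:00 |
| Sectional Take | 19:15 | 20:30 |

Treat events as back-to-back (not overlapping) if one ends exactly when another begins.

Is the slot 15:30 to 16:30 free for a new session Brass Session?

Yes — the slot is free

Dress Session: ends 10:45 at or before Brass Session starts 15:30 → clear.
Chamber Take: ends 10:15 at or before Brass Session starts 15:30 → clear.
Strings Block: ends 11:00 at or before Brass Session starts 15:30 → clear.
Full Tracking: ends 11:30 at or before Brass Session starts 15:30 → clear.
Strings Soundcheck: ends 14:00 at or before Brass Session starts 15:30 → clear.
Full Rehearsal: starts 17:45 at or after Brass Session ends 16:30 → clear.
Sectional Take: starts 19:15 at or after Brass Session ends 16:30 → clear.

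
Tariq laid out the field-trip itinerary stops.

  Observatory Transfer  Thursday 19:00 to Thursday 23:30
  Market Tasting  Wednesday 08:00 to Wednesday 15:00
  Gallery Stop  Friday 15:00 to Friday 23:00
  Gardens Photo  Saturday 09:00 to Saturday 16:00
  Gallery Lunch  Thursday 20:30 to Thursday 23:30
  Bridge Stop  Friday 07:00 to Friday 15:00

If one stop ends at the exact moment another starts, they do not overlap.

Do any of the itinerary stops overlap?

Yes

Sorted by start: Market Tasting, Observatory Transfer, Gallery Lunch, Bridge Stop, Gallery Stop, Gardens Photo.
Observatory Transfer starts after Market Tasting ends — done with Market Tasting.
Gallery Lunch starts before Observatory Transfer ends → Observatory Transfer and Gallery Lunch overlap.
That's a conflict, so the schedule is not conflict-free.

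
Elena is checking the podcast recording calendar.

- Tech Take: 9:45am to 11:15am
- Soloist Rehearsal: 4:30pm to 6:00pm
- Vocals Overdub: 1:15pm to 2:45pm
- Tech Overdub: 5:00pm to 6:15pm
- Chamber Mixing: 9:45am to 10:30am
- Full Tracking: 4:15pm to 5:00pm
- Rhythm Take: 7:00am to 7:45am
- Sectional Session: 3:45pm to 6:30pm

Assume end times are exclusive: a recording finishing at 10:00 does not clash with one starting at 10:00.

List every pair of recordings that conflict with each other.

Chamber Mixing & Tech Take, Full Tracking & Sectional Session, Full Tracking & Soloist Rehearsal, Sectional Session & Soloist Rehearsal, Sectional Session & Tech Overdub, Soloist Rehearsal & Tech Overdub

Sorted by start: Rhythm Take, Chamber Mixing, Tech Take, Vocals Overdub, Sectional Session, Full Tracking, Soloist Rehearsal, Tech Overdub.
Chamber Mixing starts after Rhythm Take ends, so Rhythm Take has no further overlaps.
Tech Take starts before Chamber Mixing ends → Chamber Mixing and Tech Take overlap.
Vocals Overdub starts after Chamber Mixing ends, so Chamber Mixing has no further overlaps.
Vocals Overdub starts after Tech Take ends, so Tech Take has no further overlaps.
Sectional Session starts after Vocals Overdub ends, so Vocals Overdub has no further overlaps.
Full Tracking starts before Sectional Session ends → Sectional Session and Full Tracking overlap.
Soloist Rehearsal starts before Sectional Session ends → Sectional Session and Soloist Rehearsal overlap.
Tech Overdub starts before Sectional Session ends → Sectional Session and Tech Overdub overlap.
Soloist Rehearsal starts before Full Tracking ends → Full Tracking and Soloist Rehearsal overlap.
Tech Overdub starts exactly when Full Tracking ends (back-to-back, no overlap).
Tech Overdub starts before Soloist Rehearsal ends → Soloist Rehearsal and Tech Overdub overlap.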